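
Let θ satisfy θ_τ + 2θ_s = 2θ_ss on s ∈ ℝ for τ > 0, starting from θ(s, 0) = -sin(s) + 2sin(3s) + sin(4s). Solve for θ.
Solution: Moving frame: η = s - 2τ, σ = τ, θ = u(η,σ), so θ_τ = u_σ - 2u_η and θ_ss = u_ηη.
Hence θ_τ + 2θ_s = u_σ and the PDE becomes the heat equation u_σ = 2u_ηη on η ∈ ℝ.
Initial data: u(η,0) = θ(η,0) = -sin(η) + 2sin(3η) + sin(4η). Each mode sin(nη) decays as exp(-2n²σ) on ℝ, so u(η,σ) = Σ c_n exp(-2n²σ) sin(nη) with c_1=-1, c_3=2, c_4=1: u(η,σ) = -exp(-2σ)sin(η) + 2exp(-18σ)sin(3η) + exp(-32σ)sin(4η).
Substituting back: θ(s,τ) = u(s - 2τ, τ).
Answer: θ(s, τ) = -exp(-2τ)sin(s - 2τ) + 2exp(-18τ)sin(3s - 6τ) + exp(-32τ)sin(4s - 8τ)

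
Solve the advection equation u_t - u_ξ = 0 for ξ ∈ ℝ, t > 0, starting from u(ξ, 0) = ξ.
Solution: By method of characteristics (waves move left with speed 1):
Along characteristics ξ + t = const, u is constant, so u(ξ,t) = f(ξ + t) with f = u(·, 0).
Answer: u(ξ, t) = t + ξ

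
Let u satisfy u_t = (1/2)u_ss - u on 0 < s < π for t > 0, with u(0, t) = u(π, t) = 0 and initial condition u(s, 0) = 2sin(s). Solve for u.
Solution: Substitute u = exp(-t)w.
Then u_t = exp(-t)(w_t - w), u_ss = exp(-t)w_ss; substituting and dividing by exp(-t), the lower-order terms cancel: w_t = (1/2)w_ss (standard heat equation).
Data for w: w(s,0) = u(s,0) = 2sin(s). The boundary conditions carry over: w(0,t) = w(π,t) = 0.
Separating variables: w = Σ c_n exp(-n²t/2) sin(ns). From w(s,0) = 2sin(s): c_1=2.
So w(s,t) = 2exp(-t/2)sin(s), and u(s,t) = exp(-t)w(s,t).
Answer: u(s, t) = 2exp(-3t/2)sin(s)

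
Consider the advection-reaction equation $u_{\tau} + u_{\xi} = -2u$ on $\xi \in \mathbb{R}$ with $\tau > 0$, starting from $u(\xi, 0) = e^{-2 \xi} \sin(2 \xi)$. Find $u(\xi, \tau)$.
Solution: Substitute $u = e^{-2\xi}w$, i.e. $w = e^{2\xi}u$.
By the product rule, $u_{\xi} = e^{-2\xi}(w_{\xi} - 2w)$, $u_{\tau} = e^{-2\xi}w_{\tau}$.
Substituting into the PDE and dividing by $e^{-2\xi}$: $w_{\tau} + (w_{\xi} - 2w) = -2w$.
The lower-order terms cancel, leaving the standard advection equation $w_{\tau} + w_{\xi} = 0$.
Initial data for $w$: $w(\xi,0) = e^{2\xi}u(\xi,0) = \sin(2 \xi)$.
Solve for $w$:
  By method of characteristics (waves move right with speed 1):
  Along characteristics $\xi - \tau =$ const, $w$ is constant, so $w(\xi,\tau) = f(\xi - \tau)$ with $f = w( \cdot , 0)$.
Hence $w(\xi,\tau) = \sin(2 \xi - 2 \tau)$.
Transform back: $u(\xi,\tau) = e^{-2\xi}w(\xi,\tau)$.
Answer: $u(\xi, \tau) = - e^{-2 \xi} \sin(2 \tau - 2 \xi)$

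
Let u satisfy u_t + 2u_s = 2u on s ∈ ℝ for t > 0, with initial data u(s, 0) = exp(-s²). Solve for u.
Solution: Substitute u = exp(2t)w.
Then u_t = exp(2t)(w_t + 2w), u_s = exp(2t)w_s; substituting and dividing by exp(2t), the lower-order terms cancel: w_t + 2w_s = 0 (standard advection equation).
Data for w: w(s,0) = u(s,0) = exp(-s²).
By characteristics (ds/dt = 2), w(s,t) = f(s - 2t) with f = w(·, 0).
So w(s,t) = exp(-(s - 2t)²), and u(s,t) = exp(2t)w(s,t).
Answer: u(s, t) = exp(2t)exp(-(s - 2t)²)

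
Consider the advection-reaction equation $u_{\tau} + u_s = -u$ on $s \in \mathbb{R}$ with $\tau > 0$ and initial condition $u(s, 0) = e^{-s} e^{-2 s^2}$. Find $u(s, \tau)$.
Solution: Substitute $u = e^{-s}w$.
Then $u_s = e^{-s}(w_s - w)$, $u_{\tau} = e^{-s}w_{\tau}$; substituting and dividing by $e^{-s}$, the lower-order terms cancel: $w_{\tau} + w_s = 0$ (standard advection equation).
Data for $w$: $w(s,0) = e^{s}u(s,0) = e^{-2 s^2}$.
By characteristics ($ds/d\tau = 1$), $w(s,\tau) = f(s - \tau)$ with $f = w( \cdot , 0)$.
So $w(s,\tau) = e^{-2 (s - \tau)^2}$, and $u(s,\tau) = e^{-s}w(s,\tau)$.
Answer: $u(s, \tau) = e^{-s} e^{-2 (-\tau + s)^2}$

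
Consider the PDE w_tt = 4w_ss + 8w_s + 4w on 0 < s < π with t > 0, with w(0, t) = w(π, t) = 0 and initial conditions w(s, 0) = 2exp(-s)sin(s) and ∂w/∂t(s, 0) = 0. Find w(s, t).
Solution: Substitute w = exp(-s)u, i.e. u = exp(s)w.
By the product rule, w_s = exp(-s)(u_s - u), w_ss = exp(-s)(u_ss - 2u_s + u), w_tt = exp(-s)u_tt.
Substituting into the PDE and dividing by exp(-s): u_tt = 4(u_ss - 2u_s + u) + 8(u_s - u) + 4u.
The lower-order terms cancel, leaving the standard wave equation u_tt = 4u_ss.
Initial data for u: u(s,0) = exp(s)w(s,0) = 2sin(s); u_t(s,0) = exp(s)w_t(s,0) = 0. The boundary conditions carry over: u(0,t) = u(π,t) = 0.
Solve for u:
  Using separation of variables u = X(s)T(t):
  Eigenfunctions: sin(ns), n = 1, 2, 3, ...
  General solution: u(s, t) = Σ [A_n cos(2n t) + B_n sin(2n t)] sin(ns)
  From u(s,0) = 2sin(s): A_1=2. From u_t(s,0) = 0: all B_n = 0.
Hence u(s,t) = 2sin(s)cos(2t).
Transform back: w(s,t) = exp(-s)u(s,t).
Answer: w(s, t) = 2exp(-s)sin(s)cos(2t)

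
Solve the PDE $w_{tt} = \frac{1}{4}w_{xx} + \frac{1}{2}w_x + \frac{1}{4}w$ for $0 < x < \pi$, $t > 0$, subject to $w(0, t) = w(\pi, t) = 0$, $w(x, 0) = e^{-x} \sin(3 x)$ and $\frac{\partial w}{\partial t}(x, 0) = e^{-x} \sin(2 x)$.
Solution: Substitute $w = e^{-x}u$, i.e. $u = e^{x}w$.
By the product rule, $w_x = e^{-x}(u_x - u)$, $w_{xx} = e^{-x}(u_{xx} - 2u_x + u)$, $w_{tt} = e^{-x}u_{tt}$.
Substituting into the PDE and dividing by $e^{-x}$: $u_{tt} = \frac{1}{4}(u_{xx} - 2u_x + u) + \frac{1}{2}(u_x - u) + \frac{1}{4}u$.
The lower-order terms cancel, leaving the standard wave equation $u_{tt} = \frac{1}{4}u_{xx}$.
Initial data for $u$: $u(x,0) = e^{x}w(x,0) = \sin(3 x)$; $u_t(x,0) = e^{x}w_t(x,0) = \sin(2 x)$. The boundary conditions carry over: $u(0,t) = u(\pi,t) = 0$.
Solve for $u$:
  Using separation of variables $u = X(x)T(t)$:
  Eigenfunctions: $\sin(nx)$, $n = 1, 2, 3, \ldots$
  General solution: $u(x, t) = \sum [A_n \cos(n t/2) + B_n \sin(n t/2)] \sin(nx)$
  From $u(x,0) = \sin(3 x)$: $A_3=1$. From $u_t(x,0) = \sin(2 x)$, using $u_t(x,0) = \sum \omega_n B_n \sin(nx)$ with $\omega_n = n/2$: $B_2 = 1/1 = 1$.
Hence $u(x,t) = \sin(t) \sin(2 x) + \sin(3 x) \cos(3 t/2)$.
Transform back: $w(x,t) = e^{-x}u(x,t)$.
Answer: $w(x, t) = e^{-x} \sin(t) \sin(2 x) + e^{-x} \sin(3 x) \cos(3 t/2)$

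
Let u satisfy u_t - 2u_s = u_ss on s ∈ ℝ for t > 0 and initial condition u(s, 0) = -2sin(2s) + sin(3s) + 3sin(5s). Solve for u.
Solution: Moving frame: η = s + 2t, σ = t, u = w(η,σ), so u_t = w_σ + 2w_η and u_ss = w_ηη.
Hence u_t - 2u_s = w_σ and the PDE becomes the heat equation w_σ = w_ηη on η ∈ ℝ.
Initial data: w(η,0) = u(η,0) = -2sin(2η) + sin(3η) + 3sin(5η). Each mode sin(nη) decays as exp(-n²σ) on ℝ, so w(η,σ) = Σ c_n exp(-n²σ) sin(nη) with c_2=-2, c_3=1, c_5=3: w(η,σ) = -2exp(-4σ)sin(2η) + exp(-9σ)sin(3η) + 3exp(-25σ)sin(5η).
Substituting back: u(s,t) = w(s + 2t, t).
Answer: u(s, t) = -2exp(-4t)sin(2s + 4t) + exp(-9t)sin(3s + 6t) + 3exp(-25t)sin(5s + 10t)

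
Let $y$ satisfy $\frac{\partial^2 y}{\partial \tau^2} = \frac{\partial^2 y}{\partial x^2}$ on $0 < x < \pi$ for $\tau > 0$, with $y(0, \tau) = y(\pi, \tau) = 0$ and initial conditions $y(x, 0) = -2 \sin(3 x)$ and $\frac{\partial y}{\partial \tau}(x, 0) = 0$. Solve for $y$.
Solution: Separating variables: $y = \sum [A_n \cos(\omega_n \tau) + B_n \sin(\omega_n \tau)] \sin(nx)$, $\omega_n = n$. From ICs: $A_3=-2$.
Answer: $y(x, \tau) = -2 \sin(3 x) \cos(3 \tau)$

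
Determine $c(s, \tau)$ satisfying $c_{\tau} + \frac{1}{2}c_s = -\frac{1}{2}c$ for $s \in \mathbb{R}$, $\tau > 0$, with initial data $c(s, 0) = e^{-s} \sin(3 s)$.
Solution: Substitute $c = e^{-s}u$.
Then $c_s = e^{-s}(u_s - u)$, $c_{\tau} = e^{-s}u_{\tau}$; substituting and dividing by $e^{-s}$, the lower-order terms cancel: $u_{\tau} + \frac{1}{2}u_s = 0$ (standard advection equation).
Data for $u$: $u(s,0) = e^{s}c(s,0) = \sin(3 s)$.
By characteristics ($ds/d\tau = 1/2$), $u(s,\tau) = f(s - \frac{1}{2}\tau)$ with $f = u( \cdot , 0)$.
So $u(s,\tau) = \sin(3 s - 3 \tau/2)$, and $c(s,\tau) = e^{-s}u(s,\tau)$.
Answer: $c(s, \tau) = - e^{-s} \sin(3 \tau/2 - 3 s)$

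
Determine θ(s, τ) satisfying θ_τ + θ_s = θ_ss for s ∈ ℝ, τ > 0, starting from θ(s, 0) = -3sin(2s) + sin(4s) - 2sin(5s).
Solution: Change to a moving frame: let η = s - τ, σ = τ and write θ(s,τ) = u(η,σ).
By the chain rule θ_τ = u_σ - u_η, θ_s = u_η, θ_ss = u_ηη.
Then θ_τ + θ_s = u_σ: the advection term cancels and the PDE becomes the heat equation u_σ = u_ηη on η ∈ ℝ.
Initial data: u(η,0) = θ(η,0) = -3sin(2η) + sin(4η) - 2sin(5η).
On η ∈ ℝ each mode satisfies (sin(nη))″ = -n² sin(nη), so exp(-n²σ) sin(nη) solves the heat equation; by superposition u(η,σ) = Σ c_n exp(-n²σ) sin(nη).
Reading off the coefficients: c_2=-3, c_4=1, c_5=-2, so u(η,σ) = -3exp(-4σ)sin(2η) + exp(-16σ)sin(4η) - 2exp(-25σ)sin(5η).
Substituting back η = s - τ, σ = τ: θ(s,τ) = u(s - τ, τ).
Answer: θ(s, τ) = -3exp(-4τ)sin(2s - 2τ) + exp(-16τ)sin(4s - 4τ) - 2exp(-25τ)sin(5s - 5τ)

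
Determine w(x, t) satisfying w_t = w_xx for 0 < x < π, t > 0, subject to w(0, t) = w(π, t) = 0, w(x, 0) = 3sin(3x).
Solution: Separating variables: w = Σ c_n exp(-n²t) sin(nx). From w(x,0) = 3sin(3x): c_3=3.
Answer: w(x, t) = 3exp(-9t)sin(3x)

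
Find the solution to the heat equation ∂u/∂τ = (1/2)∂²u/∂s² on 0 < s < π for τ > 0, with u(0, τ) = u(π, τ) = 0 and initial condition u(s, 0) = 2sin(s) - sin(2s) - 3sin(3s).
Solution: Using separation of variables u = X(s)T(τ):
Eigenfunctions: sin(ns), n = 1, 2, 3, ...
General solution: u(s, τ) = Σ c_n sin(ns) exp(-n² τ/2)
Matching u(s,0) = 2sin(s) - sin(2s) - 3sin(3s) term by term: c_1=2, c_2=-1, c_3=-3.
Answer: u(s, τ) = -exp(-2τ)sin(2s) + 2exp(-τ/2)sin(s) - 3exp(-9τ/2)sin(3s)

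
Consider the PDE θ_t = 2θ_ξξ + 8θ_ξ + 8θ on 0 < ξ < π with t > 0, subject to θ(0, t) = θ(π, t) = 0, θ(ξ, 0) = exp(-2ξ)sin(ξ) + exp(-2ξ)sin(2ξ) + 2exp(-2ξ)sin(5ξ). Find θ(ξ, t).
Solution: Substitute θ = exp(-2ξ)u, i.e. u = exp(2ξ)θ.
By the product rule, θ_ξ = exp(-2ξ)(u_ξ - 2u), θ_ξξ = exp(-2ξ)(u_ξξ - 4u_ξ + 4u), θ_t = exp(-2ξ)u_t.
Substituting into the PDE and dividing by exp(-2ξ): u_t = 2(u_ξξ - 4u_ξ + 4u) + 8(u_ξ - 2u) + 8u.
The lower-order terms cancel, leaving the standard heat equation u_t = 2u_ξξ.
Initial data for u: u(ξ,0) = exp(2ξ)θ(ξ,0) = sin(ξ) + sin(2ξ) + 2sin(5ξ). The boundary conditions carry over: u(0,t) = u(π,t) = 0.
Solve for u:
  Using separation of variables u = X(ξ)G(t):
  Eigenfunctions: sin(nξ), n = 1, 2, 3, ...
  General solution: u(ξ, t) = Σ c_n sin(nξ) exp(-2n² t)
  Matching u(ξ,0) = sin(ξ) + sin(2ξ) + 2sin(5ξ) term by term: c_1=1, c_2=1, c_5=2.
Hence u(ξ,t) = exp(-2t)sin(ξ) + exp(-8t)sin(2ξ) + 2exp(-50t)sin(5ξ).
Transform back: θ(ξ,t) = exp(-2ξ)u(ξ,t).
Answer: θ(ξ, t) = exp(-2t)exp(-2ξ)sin(ξ) + exp(-8t)exp(-2ξ)sin(2ξ) + 2exp(-50t)exp(-2ξ)sin(5ξ)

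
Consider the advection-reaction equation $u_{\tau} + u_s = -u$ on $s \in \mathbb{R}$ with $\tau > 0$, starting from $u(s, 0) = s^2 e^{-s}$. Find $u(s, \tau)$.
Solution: Substitute $u = e^{-s}w$, i.e. $w = e^{s}u$.
By the product rule, $u_s = e^{-s}(w_s - w)$, $u_{\tau} = e^{-s}w_{\tau}$.
Substituting into the PDE and dividing by $e^{-s}$: $w_{\tau} + (w_s - w) = -w$.
The lower-order terms cancel, leaving the standard advection equation $w_{\tau} + w_s = 0$.
Initial data for $w$: $w(s,0) = e^{s}u(s,0) = s^2$.
Solve for $w$:
  By method of characteristics (waves move right with speed 1):
  Along characteristics $s - \tau =$ const, $w$ is constant, so $w(s,\tau) = f(s - \tau)$ with $f = w( \cdot , 0)$.
Hence $w(s,\tau) = s^2 - 2 s \tau + \tau^2$.
Transform back: $u(s,\tau) = e^{-s}w(s,\tau)$.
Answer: $u(s, \tau) = \tau^2 e^{-s} - 2 \tau s e^{-s} + s^2 e^{-s}$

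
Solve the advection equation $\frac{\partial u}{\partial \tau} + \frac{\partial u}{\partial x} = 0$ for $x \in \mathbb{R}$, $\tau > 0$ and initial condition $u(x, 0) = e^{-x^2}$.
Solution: By method of characteristics (waves move right with speed 1):
Along characteristics $x - \tau =$ const, $u$ is constant, so $u(x,\tau) = f(x - \tau)$ with $f = u( \cdot , 0)$.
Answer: $u(x, \tau) = e^{-(-\tau + x)^2}$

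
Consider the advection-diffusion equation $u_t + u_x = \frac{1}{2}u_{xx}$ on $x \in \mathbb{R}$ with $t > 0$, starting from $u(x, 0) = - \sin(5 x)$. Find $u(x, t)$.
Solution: Change to a moving frame: let $\eta = x - t$, $\sigma = t$ and write $u(x,t) = w(\eta,\sigma)$.
By the chain rule $u_t = w_{\sigma} - w_{\eta}$, $u_x = w_{\eta}$, $u_{xx} = w_{\eta\eta}$.
Then $u_t + u_x = w_{\sigma}$: the advection term cancels and the PDE becomes the heat equation $w_{\sigma} = \frac{1}{2}w_{\eta\eta}$ on $\eta \in \mathbb{R}$.
Initial data: $w(\eta,0) = u(\eta,0) = - \sin(5 \eta)$.
On $\eta \in \mathbb{R}$ each mode satisfies $(\sin(n\eta))'' = -n^2 \sin(n\eta)$, so $e^{-n^2\sigma/2} \sin(n\eta)$ solves the heat equation; by superposition $w(\eta,\sigma) = \sum c_n e^{-n^2\sigma/2} \sin(n\eta)$.
Reading off the coefficients: $c_5=-1$, so $w(\eta,\sigma) = - e^{-25 \sigma/2} \sin(5 \eta)$.
Substituting back $\eta = x - t$, $\sigma = t$: $u(x,t) = w(x - t, t)$.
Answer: $u(x, t) = e^{-25 t/2} \sin(5 t - 5 x)$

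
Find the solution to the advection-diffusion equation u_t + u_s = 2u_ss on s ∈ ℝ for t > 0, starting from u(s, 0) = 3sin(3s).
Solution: Change to a moving frame: let η = s - t, σ = t and write u(s,t) = w(η,σ).
By the chain rule u_t = w_σ - w_η, u_s = w_η, u_ss = w_ηη.
Then u_t + u_s = w_σ: the advection term cancels and the PDE becomes the heat equation w_σ = 2w_ηη on η ∈ ℝ.
Initial data: w(η,0) = u(η,0) = 3sin(3η).
On η ∈ ℝ each mode satisfies (sin(nη))″ = -n² sin(nη), so exp(-2n²σ) sin(nη) solves the heat equation; by superposition w(η,σ) = Σ c_n exp(-2n²σ) sin(nη).
Reading off the coefficients: c_3=3, so w(η,σ) = 3exp(-18σ)sin(3η).
Substituting back η = s - t, σ = t: u(s,t) = w(s - t, t).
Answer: u(s, t) = 3exp(-18t)sin(3s - 3t)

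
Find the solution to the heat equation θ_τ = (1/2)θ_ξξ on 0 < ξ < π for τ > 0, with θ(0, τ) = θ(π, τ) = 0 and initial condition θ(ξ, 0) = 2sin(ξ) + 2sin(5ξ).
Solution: Using separation of variables θ = X(ξ)G(τ):
Eigenfunctions: sin(nξ), n = 1, 2, 3, ...
General solution: θ(ξ, τ) = Σ c_n sin(nξ) exp(-n² τ/2)
Matching θ(ξ,0) = 2sin(ξ) + 2sin(5ξ) term by term: c_1=2, c_5=2.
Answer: θ(ξ, τ) = 2exp(-τ/2)sin(ξ) + 2exp(-25τ/2)sin(5ξ)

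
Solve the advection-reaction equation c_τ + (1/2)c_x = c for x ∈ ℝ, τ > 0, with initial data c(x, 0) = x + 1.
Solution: Substitute c = exp(τ)u.
Then c_τ = exp(τ)(u_τ + u), c_x = exp(τ)u_x; substituting and dividing by exp(τ), the lower-order terms cancel: u_τ + (1/2)u_x = 0 (standard advection equation).
Data for u: u(x,0) = c(x,0) = x + 1.
By characteristics (dx/dτ = 1/2), u(x,τ) = f(x - (1/2)τ) with f = u(·, 0).
So u(x,τ) = x - (1/2)τ + 1, and c(x,τ) = exp(τ)u(x,τ).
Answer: c(x, τ) = xexp(τ) - (1/2)τexp(τ) + exp(τ)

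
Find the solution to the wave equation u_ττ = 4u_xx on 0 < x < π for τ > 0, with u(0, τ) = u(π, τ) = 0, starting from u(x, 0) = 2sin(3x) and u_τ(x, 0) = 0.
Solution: Separating variables: u = Σ [A_n cos(ω_n τ) + B_n sin(ω_n τ)] sin(nx), ω_n = 2n. From ICs: A_3=2.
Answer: u(x, τ) = 2sin(3x)cos(6τ)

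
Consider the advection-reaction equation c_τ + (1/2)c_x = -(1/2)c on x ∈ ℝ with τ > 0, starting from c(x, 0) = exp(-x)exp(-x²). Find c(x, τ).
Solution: Substitute c = exp(-x)u.
Then c_x = exp(-x)(u_x - u), c_τ = exp(-x)u_τ; substituting and dividing by exp(-x), the lower-order terms cancel: u_τ + (1/2)u_x = 0 (standard advection equation).
Data for u: u(x,0) = exp(x)c(x,0) = exp(-x²).
By characteristics (dx/dτ = 1/2), u(x,τ) = f(x - (1/2)τ) with f = u(·, 0).
So u(x,τ) = exp(-(x - τ/2)²), and c(x,τ) = exp(-x)u(x,τ).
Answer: c(x, τ) = exp(-x)exp(-(x - τ/2)²)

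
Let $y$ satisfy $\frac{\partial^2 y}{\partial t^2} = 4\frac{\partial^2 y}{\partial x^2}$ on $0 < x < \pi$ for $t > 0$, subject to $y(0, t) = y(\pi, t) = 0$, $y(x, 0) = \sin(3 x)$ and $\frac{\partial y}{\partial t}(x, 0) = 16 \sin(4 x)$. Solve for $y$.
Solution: Using separation of variables $y = X(x)T(t)$:
Eigenfunctions: $\sin(nx)$, $n = 1, 2, 3, \ldots$
General solution: $y(x, t) = \sum [A_n \cos(2n t) + B_n \sin(2n t)] \sin(nx)$
From $y(x,0) = \sin(3 x)$: $A_3=1$. From $y_t(x,0) = 16 \sin(4 x)$, using $y_t(x,0) = \sum \omega_n B_n \sin(nx)$ with $\omega_n = 2n$: $B_4 = 16/8 = 2$.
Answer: $y(x, t) = 2 \sin(8 t) \sin(4 x) + \sin(3 x) \cos(6 t)$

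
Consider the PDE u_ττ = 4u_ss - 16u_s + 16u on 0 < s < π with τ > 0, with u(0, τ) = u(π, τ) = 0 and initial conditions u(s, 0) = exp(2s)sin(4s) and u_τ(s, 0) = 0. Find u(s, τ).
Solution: Substitute u = exp(2s)w.
Then u_s = exp(2s)(w_s + 2w), u_ss = exp(2s)(w_ss + 4w_s + 4w), u_ττ = exp(2s)w_ττ; substituting and dividing by exp(2s), the lower-order terms cancel: w_ττ = 4w_ss (standard wave equation).
Data for w: w(s,0) = exp(-2s)u(s,0) = sin(4s); w_τ(s,0) = exp(-2s)u_τ(s,0) = 0. The boundary conditions carry over: w(0,τ) = w(π,τ) = 0.
Separating variables: w = Σ [A_n cos(ω_n τ) + B_n sin(ω_n τ)] sin(ns), ω_n = 2n. From ICs: A_4=1.
So w(s,τ) = sin(4s)cos(8τ), and u(s,τ) = exp(2s)w(s,τ).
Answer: u(s, τ) = exp(2s)sin(4s)cos(8τ)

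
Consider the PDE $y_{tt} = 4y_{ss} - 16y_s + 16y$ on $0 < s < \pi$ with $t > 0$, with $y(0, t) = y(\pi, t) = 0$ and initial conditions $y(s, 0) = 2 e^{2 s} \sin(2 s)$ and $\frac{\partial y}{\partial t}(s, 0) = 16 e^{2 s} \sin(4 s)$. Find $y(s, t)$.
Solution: Substitute $y = e^{2s}u$.
Then $y_s = e^{2s}(u_s + 2u)$, $y_{ss} = e^{2s}(u_{ss} + 4u_s + 4u)$, $y_{tt} = e^{2s}u_{tt}$; substituting and dividing by $e^{2s}$, the lower-order terms cancel: $u_{tt} = 4u_{ss}$ (standard wave equation).
Data for $u$: $u(s,0) = e^{-2s}y(s,0) = 2 \sin(2 s)$; $u_t(s,0) = e^{-2s}y_t(s,0) = 16 \sin(4 s)$. The boundary conditions carry over: $u(0,t) = u(\pi,t) = 0$.
Separating variables: $u = \sum [A_n \cos(\omega_n t) + B_n \sin(\omega_n t)] \sin(ns)$, $\omega_n = 2n$. From ICs ($B_n$ = velocity coefficient / $\omega_n$): $A_2=2, B_4=2$.
So $u(s,t) = 2 \sin(2 s) \cos(4 t) + 2 \sin(4 s) \sin(8 t)$, and $y(s,t) = e^{2s}u(s,t)$.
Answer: $y(s, t) = 2 e^{2 s} \sin(2 s) \cos(4 t) + 2 e^{2 s} \sin(4 s) \sin(8 t)$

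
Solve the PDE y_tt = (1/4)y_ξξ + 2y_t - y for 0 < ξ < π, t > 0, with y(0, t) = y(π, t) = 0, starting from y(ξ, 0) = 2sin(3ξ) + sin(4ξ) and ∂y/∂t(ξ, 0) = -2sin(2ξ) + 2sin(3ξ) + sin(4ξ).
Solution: Substitute y = exp(t)u, i.e. u = exp(-t)y.
By the product rule, y_t = exp(t)(u_t + u), y_tt = exp(t)(u_tt + 2u_t + u), y_ξξ = exp(t)u_ξξ.
Substituting into the PDE and dividing by exp(t): u_tt + 2u_t + u = (1/4)u_ξξ + 2(u_t + u) - u.
The lower-order terms cancel, leaving the standard wave equation u_tt = (1/4)u_ξξ.
Initial data for u: u(ξ,0) = y(ξ,0) = 2sin(3ξ) + sin(4ξ); u_t(ξ,0) = y_t(ξ,0) - y(ξ,0) = -2sin(2ξ). The boundary conditions carry over: u(0,t) = u(π,t) = 0.
Solve for u:
  Using separation of variables u = X(ξ)T(t):
  Eigenfunctions: sin(nξ), n = 1, 2, 3, ...
  General solution: u(ξ, t) = Σ [A_n cos(n t/2) + B_n sin(n t/2)] sin(nξ)
  From u(ξ,0) = 2sin(3ξ) + sin(4ξ): A_3=2, A_4=1. From u_t(ξ,0) = -2sin(2ξ), using u_t(ξ,0) = Σ ω_n B_n sin(nξ) with ω_n = n/2: B_2 = (-2)/1 = -2.
Hence u(ξ,t) = -2sin(t)sin(2ξ) + 2sin(3ξ)cos(3t/2) + sin(4ξ)cos(2t).
Transform back: y(ξ,t) = exp(t)u(ξ,t).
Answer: y(ξ, t) = -2exp(t)sin(t)sin(2ξ) + 2exp(t)sin(3ξ)cos(3t/2) + exp(t)sin(4ξ)cos(2t)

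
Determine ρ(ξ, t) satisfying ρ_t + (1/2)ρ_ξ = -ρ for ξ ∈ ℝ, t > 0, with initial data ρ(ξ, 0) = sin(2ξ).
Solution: Substitute ρ = exp(-t)u.
Then ρ_t = exp(-t)(u_t - u), ρ_ξ = exp(-t)u_ξ; substituting and dividing by exp(-t), the lower-order terms cancel: u_t + (1/2)u_ξ = 0 (standard advection equation).
Data for u: u(ξ,0) = ρ(ξ,0) = sin(2ξ).
By characteristics (dξ/dt = 1/2), u(ξ,t) = f(ξ - (1/2)t) with f = u(·, 0).
So u(ξ,t) = -sin(t - 2ξ), and ρ(ξ,t) = exp(-t)u(ξ,t).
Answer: ρ(ξ, t) = -exp(-t)sin(t - 2ξ)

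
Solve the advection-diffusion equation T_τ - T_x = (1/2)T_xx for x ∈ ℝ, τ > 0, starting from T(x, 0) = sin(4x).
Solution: Change to a moving frame: let η = x + τ, σ = τ and write T(x,τ) = u(η,σ).
By the chain rule T_τ = u_σ + u_η, T_x = u_η, T_xx = u_ηη.
Then T_τ - T_x = u_σ: the advection term cancels and the PDE becomes the heat equation u_σ = (1/2)u_ηη on η ∈ ℝ.
Initial data: u(η,0) = T(η,0) = sin(4η).
On η ∈ ℝ each mode satisfies (sin(nη))″ = -n² sin(nη), so exp(-n²σ/2) sin(nη) solves the heat equation; by superposition u(η,σ) = Σ c_n exp(-n²σ/2) sin(nη).
Reading off the coefficients: c_4=1, so u(η,σ) = exp(-8σ)sin(4η).
Substituting back η = x + τ, σ = τ: T(x,τ) = u(x + τ, τ).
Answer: T(x, τ) = exp(-8τ)sin(4x + 4τ)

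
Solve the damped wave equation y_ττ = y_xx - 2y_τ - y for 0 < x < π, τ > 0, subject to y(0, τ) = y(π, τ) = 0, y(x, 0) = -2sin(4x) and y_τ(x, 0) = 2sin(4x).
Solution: Substitute y = exp(-τ)u.
Then y_τ = exp(-τ)(u_τ - u), y_ττ = exp(-τ)(u_ττ - 2u_τ + u), y_xx = exp(-τ)u_xx; substituting and dividing by exp(-τ), the lower-order terms cancel: u_ττ = u_xx (standard wave equation).
Data for u: u(x,0) = y(x,0) = -2sin(4x); u_τ(x,0) = y_τ(x,0) + y(x,0) = 0. The boundary conditions carry over: u(0,τ) = u(π,τ) = 0.
Separating variables: u = Σ [A_n cos(ω_n τ) + B_n sin(ω_n τ)] sin(nx), ω_n = n. From ICs: A_4=-2.
So u(x,τ) = -2sin(4x)cos(4τ), and y(x,τ) = exp(-τ)u(x,τ).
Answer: y(x, τ) = -2exp(-τ)sin(4x)cos(4τ)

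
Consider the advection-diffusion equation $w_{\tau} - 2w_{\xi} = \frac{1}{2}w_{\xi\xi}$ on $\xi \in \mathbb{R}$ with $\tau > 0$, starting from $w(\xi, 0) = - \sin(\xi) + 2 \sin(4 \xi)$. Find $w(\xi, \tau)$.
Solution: Moving frame: $\eta = \xi + 2\tau$, $\sigma = \tau$, $w = u(\eta,\sigma)$, so $w_{\tau} = u_{\sigma} + 2u_{\eta}$ and $w_{\xi\xi} = u_{\eta\eta}$.
Hence $w_{\tau} - 2w_{\xi} = u_{\sigma}$ and the PDE becomes the heat equation $u_{\sigma} = \frac{1}{2}u_{\eta\eta}$ on $\eta \in \mathbb{R}$.
Initial data: $u(\eta,0) = w(\eta,0) = - \sin(\eta) + 2 \sin(4 \eta)$. Each mode $\sin(n\eta)$ decays as $e^{-n^2\sigma/2}$ on $\mathbb{R}$, so $u(\eta,\sigma) = \sum c_n e^{-n^2\sigma/2} \sin(n\eta)$ with $c_1=-1, c_4=2$: $u(\eta,\sigma) = 2 e^{-8 \sigma} \sin(4 \eta) - e^{-\sigma/2} \sin(\eta)$.
Substituting back: $w(\xi,\tau) = u(\xi + 2\tau, \tau)$.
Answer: $w(\xi, \tau) = 2 e^{-8 \tau} \sin(8 \tau + 4 \xi) -  e^{-\tau/2} \sin(2 \tau + \xi)$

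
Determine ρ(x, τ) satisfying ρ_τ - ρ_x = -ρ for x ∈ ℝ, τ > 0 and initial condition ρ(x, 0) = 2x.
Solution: Substitute ρ = exp(-τ)u, i.e. u = exp(τ)ρ.
By the product rule, ρ_τ = exp(-τ)(u_τ - u), ρ_x = exp(-τ)u_x.
Substituting into the PDE and dividing by exp(-τ): u_τ - u - u_x = -u.
The lower-order terms cancel, leaving the standard advection equation u_τ - u_x = 0.
Initial data for u: u(x,0) = ρ(x,0) = 2x.
Solve for u:
  By method of characteristics (waves move left with speed 1):
  Along characteristics x + τ = const, u is constant, so u(x,τ) = f(x + τ) with f = u(·, 0).
Hence u(x,τ) = 2x + 2τ.
Transform back: ρ(x,τ) = exp(-τ)u(x,τ).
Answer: ρ(x, τ) = 2xexp(-τ) + 2τexp(-τ)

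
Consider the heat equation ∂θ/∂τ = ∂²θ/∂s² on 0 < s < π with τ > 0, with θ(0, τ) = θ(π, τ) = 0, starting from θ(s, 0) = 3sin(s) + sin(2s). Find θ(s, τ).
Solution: Separating variables: θ = Σ c_n exp(-n²τ) sin(ns). From θ(s,0) = 3sin(s) + sin(2s): c_1=3, c_2=1.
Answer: θ(s, τ) = 3exp(-τ)sin(s) + exp(-4τ)sin(2s)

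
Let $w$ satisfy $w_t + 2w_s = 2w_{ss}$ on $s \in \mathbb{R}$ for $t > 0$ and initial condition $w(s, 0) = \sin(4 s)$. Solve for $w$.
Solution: Moving frame: $\eta = s - 2t$, $\sigma = t$, $w = u(\eta,\sigma)$, so $w_t = u_{\sigma} - 2u_{\eta}$ and $w_{ss} = u_{\eta\eta}$.
Hence $w_t + 2w_s = u_{\sigma}$ and the PDE becomes the heat equation $u_{\sigma} = 2u_{\eta\eta}$ on $\eta \in \mathbb{R}$.
Initial data: $u(\eta,0) = w(\eta,0) = \sin(4 \eta)$. Each mode $\sin(n\eta)$ decays as $e^{-2n^2\sigma}$ on $\mathbb{R}$, so $u(\eta,\sigma) = \sum c_n e^{-2n^2\sigma} \sin(n\eta)$ with $c_4=1$: $u(\eta,\sigma) = e^{-32 \sigma} \sin(4 \eta)$.
Substituting back: $w(s,t) = u(s - 2t, t)$.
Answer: $w(s, t) = e^{-32 t} \sin(4 s - 8 t)$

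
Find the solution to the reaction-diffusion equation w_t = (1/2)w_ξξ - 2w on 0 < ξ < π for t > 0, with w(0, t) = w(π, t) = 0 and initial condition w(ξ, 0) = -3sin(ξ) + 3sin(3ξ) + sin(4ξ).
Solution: Substitute w = exp(-2t)u.
Then w_t = exp(-2t)(u_t - 2u), w_ξξ = exp(-2t)u_ξξ; substituting and dividing by exp(-2t), the lower-order terms cancel: u_t = (1/2)u_ξξ (standard heat equation).
Data for u: u(ξ,0) = w(ξ,0) = -3sin(ξ) + 3sin(3ξ) + sin(4ξ). The boundary conditions carry over: u(0,t) = u(π,t) = 0.
Separating variables: u = Σ c_n exp(-n²t/2) sin(nξ). From u(ξ,0) = -3sin(ξ) + 3sin(3ξ) + sin(4ξ): c_1=-3, c_3=3, c_4=1.
So u(ξ,t) = exp(-8t)sin(4ξ) - 3exp(-t/2)sin(ξ) + 3exp(-9t/2)sin(3ξ), and w(ξ,t) = exp(-2t)u(ξ,t).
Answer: w(ξ, t) = exp(-10t)sin(4ξ) - 3exp(-5t/2)sin(ξ) + 3exp(-13t/2)sin(3ξ)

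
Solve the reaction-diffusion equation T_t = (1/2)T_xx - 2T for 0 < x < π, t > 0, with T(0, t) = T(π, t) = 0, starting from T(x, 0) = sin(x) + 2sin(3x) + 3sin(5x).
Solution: Substitute T = exp(-2t)u.
Then T_t = exp(-2t)(u_t - 2u), T_xx = exp(-2t)u_xx; substituting and dividing by exp(-2t), the lower-order terms cancel: u_t = (1/2)u_xx (standard heat equation).
Data for u: u(x,0) = T(x,0) = sin(x) + 2sin(3x) + 3sin(5x). The boundary conditions carry over: u(0,t) = u(π,t) = 0.
Separating variables: u = Σ c_n exp(-n²t/2) sin(nx). From u(x,0) = sin(x) + 2sin(3x) + 3sin(5x): c_1=1, c_3=2, c_5=3.
So u(x,t) = exp(-t/2)sin(x) + 2exp(-9t/2)sin(3x) + 3exp(-25t/2)sin(5x), and T(x,t) = exp(-2t)u(x,t).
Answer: T(x, t) = exp(-5t/2)sin(x) + 2exp(-13t/2)sin(3x) + 3exp(-29t/2)sin(5x)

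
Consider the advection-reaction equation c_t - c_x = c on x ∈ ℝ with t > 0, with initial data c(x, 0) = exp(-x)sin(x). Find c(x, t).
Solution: Substitute c = exp(-x)u.
Then c_x = exp(-x)(u_x - u), c_t = exp(-x)u_t; substituting and dividing by exp(-x), the lower-order terms cancel: u_t - u_x = 0 (standard advection equation).
Data for u: u(x,0) = exp(x)c(x,0) = sin(x).
By characteristics (dx/dt = -1), u(x,t) = f(x + t) with f = u(·, 0).
So u(x,t) = sin(t + x), and c(x,t) = exp(-x)u(x,t).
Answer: c(x, t) = exp(-x)sin(t + x)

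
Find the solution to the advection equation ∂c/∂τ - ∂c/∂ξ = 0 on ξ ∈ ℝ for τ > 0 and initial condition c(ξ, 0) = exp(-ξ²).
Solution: By characteristics (dξ/dτ = -1), c(ξ,τ) = f(ξ + τ) with f = c(·, 0).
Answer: c(ξ, τ) = exp(-(ξ + τ)²)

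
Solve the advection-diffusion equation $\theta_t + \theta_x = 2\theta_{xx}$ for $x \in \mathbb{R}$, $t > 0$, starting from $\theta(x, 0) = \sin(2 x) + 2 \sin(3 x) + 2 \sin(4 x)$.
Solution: Change to a moving frame: let $\eta = x - t$, $\sigma = t$ and write $\theta(x,t) = u(\eta,\sigma)$.
By the chain rule $\theta_t = u_{\sigma} - u_{\eta}$, $\theta_x = u_{\eta}$, $\theta_{xx} = u_{\eta\eta}$.
Then $\theta_t + \theta_x = u_{\sigma}$: the advection term cancels and the PDE becomes the heat equation $u_{\sigma} = 2u_{\eta\eta}$ on $\eta \in \mathbb{R}$.
Initial data: $u(\eta,0) = \theta(\eta,0) = \sin(2 \eta) + 2 \sin(3 \eta) + 2 \sin(4 \eta)$.
On $\eta \in \mathbb{R}$ each mode satisfies $(\sin(n\eta))'' = -n^2 \sin(n\eta)$, so $e^{-2n^2\sigma} \sin(n\eta)$ solves the heat equation; by superposition $u(\eta,\sigma) = \sum c_n e^{-2n^2\sigma} \sin(n\eta)$.
Reading off the coefficients: $c_2=1, c_3=2, c_4=2$, so $u(\eta,\sigma) = e^{-8 \sigma} \sin(2 \eta) + 2 e^{-18 \sigma} \sin(3 \eta) + 2 e^{-32 \sigma} \sin(4 \eta)$.
Substituting back $\eta = x - t$, $\sigma = t$: $\theta(x,t) = u(x - t, t)$.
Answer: $\theta(x, t) = - e^{-8 t} \sin(2 t - 2 x) - 2 e^{-18 t} \sin(3 t - 3 x) - 2 e^{-32 t} \sin(4 t - 4 x)$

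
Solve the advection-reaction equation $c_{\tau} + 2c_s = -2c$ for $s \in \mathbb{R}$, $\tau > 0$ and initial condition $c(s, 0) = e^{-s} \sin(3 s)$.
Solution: Substitute $c = e^{-s}u$, i.e. $u = e^{s}c$.
By the product rule, $c_s = e^{-s}(u_s - u)$, $c_{\tau} = e^{-s}u_{\tau}$.
Substituting into the PDE and dividing by $e^{-s}$: $u_{\tau} + 2(u_s - u) = -2u$.
The lower-order terms cancel, leaving the standard advection equation $u_{\tau} + 2u_s = 0$.
Initial data for $u$: $u(s,0) = e^{s}c(s,0) = \sin(3 s)$.
Solve for $u$:
  By method of characteristics (waves move right with speed 2):
  Along characteristics $s - 2\tau =$ const, $u$ is constant, so $u(s,\tau) = f(s - 2\tau)$ with $f = u( \cdot , 0)$.
Hence $u(s,\tau) = \sin(3 s - 6 \tau)$.
Transform back: $c(s,\tau) = e^{-s}u(s,\tau)$.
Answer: $c(s, \tau) = - e^{-s} \sin(6 \tau - 3 s)$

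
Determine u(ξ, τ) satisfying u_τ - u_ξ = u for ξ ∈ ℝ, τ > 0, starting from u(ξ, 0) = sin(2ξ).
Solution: Substitute u = exp(τ)w, i.e. w = exp(-τ)u.
By the product rule, u_τ = exp(τ)(w_τ + w), u_ξ = exp(τ)w_ξ.
Substituting into the PDE and dividing by exp(τ): w_τ + w - w_ξ = w.
The lower-order terms cancel, leaving the standard advection equation w_τ - w_ξ = 0.
Initial data for w: w(ξ,0) = u(ξ,0) = sin(2ξ).
Solve for w:
  By method of characteristics (waves move left with speed 1):
  Along characteristics ξ + τ = const, w is constant, so w(ξ,τ) = f(ξ + τ) with f = w(·, 0).
Hence w(ξ,τ) = sin(2ξ + 2τ).
Transform back: u(ξ,τ) = exp(τ)w(ξ,τ).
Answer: u(ξ, τ) = exp(τ)sin(2ξ + 2τ)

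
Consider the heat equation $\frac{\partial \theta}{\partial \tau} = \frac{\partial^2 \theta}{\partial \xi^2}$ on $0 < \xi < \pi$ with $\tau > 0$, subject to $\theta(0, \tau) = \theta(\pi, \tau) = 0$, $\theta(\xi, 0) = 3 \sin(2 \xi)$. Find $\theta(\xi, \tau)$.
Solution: Separating variables: $\theta = \sum c_n e^{-n^2\tau} \sin(n\xi)$. From $\theta(\xi,0) = 3 \sin(2 \xi)$: $c_2=3$.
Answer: $\theta(\xi, \tau) = 3 e^{-4 \tau} \sin(2 \xi)$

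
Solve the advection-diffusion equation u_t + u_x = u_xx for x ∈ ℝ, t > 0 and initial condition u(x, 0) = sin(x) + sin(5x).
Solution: Change to a moving frame: let η = x - t, σ = t and write u(x,t) = w(η,σ).
By the chain rule u_t = w_σ - w_η, u_x = w_η, u_xx = w_ηη.
Then u_t + u_x = w_σ: the advection term cancels and the PDE becomes the heat equation w_σ = w_ηη on η ∈ ℝ.
Initial data: w(η,0) = u(η,0) = sin(η) + sin(5η).
On η ∈ ℝ each mode satisfies (sin(nη))″ = -n² sin(nη), so exp(-n²σ) sin(nη) solves the heat equation; by superposition w(η,σ) = Σ c_n exp(-n²σ) sin(nη).
Reading off the coefficients: c_1=1, c_5=1, so w(η,σ) = exp(-σ)sin(η) + exp(-25σ)sin(5η).
Substituting back η = x - t, σ = t: u(x,t) = w(x - t, t).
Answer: u(x, t) = -exp(-t)sin(t - x) - exp(-25t)sin(5t - 5x)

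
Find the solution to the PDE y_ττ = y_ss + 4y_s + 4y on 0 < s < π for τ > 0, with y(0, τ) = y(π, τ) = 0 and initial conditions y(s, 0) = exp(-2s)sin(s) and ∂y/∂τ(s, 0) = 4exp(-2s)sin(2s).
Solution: Substitute y = exp(-2s)u.
Then y_s = exp(-2s)(u_s - 2u), y_ss = exp(-2s)(u_ss - 4u_s + 4u), y_ττ = exp(-2s)u_ττ; substituting and dividing by exp(-2s), the lower-order terms cancel: u_ττ = u_ss (standard wave equation).
Data for u: u(s,0) = exp(2s)y(s,0) = sin(s); u_τ(s,0) = exp(2s)y_τ(s,0) = 4sin(2s). The boundary conditions carry over: u(0,τ) = u(π,τ) = 0.
Separating variables: u = Σ [A_n cos(ω_n τ) + B_n sin(ω_n τ)] sin(ns), ω_n = n. From ICs (B_n = velocity coefficient / ω_n): A_1=1, B_2=2.
So u(s,τ) = sin(s)cos(τ) + 2sin(2s)sin(2τ), and y(s,τ) = exp(-2s)u(s,τ).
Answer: y(s, τ) = exp(-2s)sin(s)cos(τ) + 2exp(-2s)sin(2s)sin(2τ)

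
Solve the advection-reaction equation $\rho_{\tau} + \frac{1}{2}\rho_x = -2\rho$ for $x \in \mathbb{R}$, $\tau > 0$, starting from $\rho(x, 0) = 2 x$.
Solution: Substitute $\rho = e^{-2\tau}u$.
Then $\rho_{\tau} = e^{-2\tau}(u_{\tau} - 2u)$, $\rho_x = e^{-2\tau}u_x$; substituting and dividing by $e^{-2\tau}$, the lower-order terms cancel: $u_{\tau} + \frac{1}{2}u_x = 0$ (standard advection equation).
Data for $u$: $u(x,0) = \rho(x,0) = 2 x$.
By characteristics ($dx/d\tau = 1/2$), $u(x,\tau) = f(x - \frac{1}{2}\tau)$ with $f = u( \cdot , 0)$.
So $u(x,\tau) = 2 x - \tau$, and $\rho(x,\tau) = e^{-2\tau}u(x,\tau)$.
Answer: $\rho(x, \tau) = - \tau e^{-2 \tau} + 2 x e^{-2 \tau}$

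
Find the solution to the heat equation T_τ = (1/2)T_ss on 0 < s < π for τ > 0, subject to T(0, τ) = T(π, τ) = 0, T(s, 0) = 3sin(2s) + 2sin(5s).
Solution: Separating variables: T = Σ c_n exp(-n²τ/2) sin(ns). From T(s,0) = 3sin(2s) + 2sin(5s): c_2=3, c_5=2.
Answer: T(s, τ) = 3exp(-2τ)sin(2s) + 2exp(-25τ/2)sin(5s)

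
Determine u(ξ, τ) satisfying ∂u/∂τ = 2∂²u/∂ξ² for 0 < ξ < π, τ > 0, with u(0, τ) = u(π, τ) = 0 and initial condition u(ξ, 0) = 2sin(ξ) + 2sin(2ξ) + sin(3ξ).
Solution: Separating variables: u = Σ c_n exp(-2n²τ) sin(nξ). From u(ξ,0) = 2sin(ξ) + 2sin(2ξ) + sin(3ξ): c_1=2, c_2=2, c_3=1.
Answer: u(ξ, τ) = 2exp(-2τ)sin(ξ) + 2exp(-8τ)sin(2ξ) + exp(-18τ)sin(3ξ)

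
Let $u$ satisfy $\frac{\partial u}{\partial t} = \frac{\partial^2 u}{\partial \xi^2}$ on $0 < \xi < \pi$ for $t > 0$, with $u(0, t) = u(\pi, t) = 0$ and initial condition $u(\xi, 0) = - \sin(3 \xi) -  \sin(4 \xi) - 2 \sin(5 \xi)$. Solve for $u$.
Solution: Using separation of variables $u = X(\xi)T(t)$:
Eigenfunctions: $\sin(n\xi)$, $n = 1, 2, 3, \ldots$
General solution: $u(\xi, t) = \sum c_n \sin(n\xi) e^{-n^2 t}$
Matching $u(\xi,0) = - \sin(3 \xi) - \sin(4 \xi) - 2 \sin(5 \xi)$ term by term: $c_3=-1, c_4=-1, c_5=-2$.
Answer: $u(\xi, t) = - e^{-9 t} \sin(3 \xi) -  e^{-16 t} \sin(4 \xi) - 2 e^{-25 t} \sin(5 \xi)$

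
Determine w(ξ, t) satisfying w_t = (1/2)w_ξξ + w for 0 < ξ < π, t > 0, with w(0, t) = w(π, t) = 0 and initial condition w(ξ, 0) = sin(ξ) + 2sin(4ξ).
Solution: Substitute w = exp(t)u.
Then w_t = exp(t)(u_t + u), w_ξξ = exp(t)u_ξξ; substituting and dividing by exp(t), the lower-order terms cancel: u_t = (1/2)u_ξξ (standard heat equation).
Data for u: u(ξ,0) = w(ξ,0) = sin(ξ) + 2sin(4ξ). The boundary conditions carry over: u(0,t) = u(π,t) = 0.
Separating variables: u = Σ c_n exp(-n²t/2) sin(nξ). From u(ξ,0) = sin(ξ) + 2sin(4ξ): c_1=1, c_4=2.
So u(ξ,t) = 2exp(-8t)sin(4ξ) + exp(-t/2)sin(ξ), and w(ξ,t) = exp(t)u(ξ,t).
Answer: w(ξ, t) = exp(t/2)sin(ξ) + 2exp(-7t)sin(4ξ)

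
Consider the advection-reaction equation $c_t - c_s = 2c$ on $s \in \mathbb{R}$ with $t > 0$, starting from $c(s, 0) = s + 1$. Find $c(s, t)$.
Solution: Substitute $c = e^{2t}u$.
Then $c_t = e^{2t}(u_t + 2u)$, $c_s = e^{2t}u_s$; substituting and dividing by $e^{2t}$, the lower-order terms cancel: $u_t - u_s = 0$ (standard advection equation).
Data for $u$: $u(s,0) = c(s,0) = s + 1$.
By characteristics ($ds/dt = -1$), $u(s,t) = f(s + t)$ with $f = u( \cdot , 0)$.
So $u(s,t) = s + t + 1$, and $c(s,t) = e^{2t}u(s,t)$.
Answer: $c(s, t) = s e^{2 t} + t e^{2 t} + e^{2 t}$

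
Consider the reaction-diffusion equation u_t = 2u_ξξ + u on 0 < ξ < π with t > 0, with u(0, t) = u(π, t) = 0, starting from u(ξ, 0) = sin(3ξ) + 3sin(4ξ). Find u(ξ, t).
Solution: Substitute u = exp(t)w, i.e. w = exp(-t)u.
By the product rule, u_t = exp(t)(w_t + w), u_ξξ = exp(t)w_ξξ.
Substituting into the PDE and dividing by exp(t): w_t + w = 2w_ξξ + w.
The lower-order terms cancel, leaving the standard heat equation w_t = 2w_ξξ.
Initial data for w: w(ξ,0) = u(ξ,0) = sin(3ξ) + 3sin(4ξ). The boundary conditions carry over: w(0,t) = w(π,t) = 0.
Solve for w:
  Using separation of variables w = X(ξ)T(t):
  Eigenfunctions: sin(nξ), n = 1, 2, 3, ...
  General solution: w(ξ, t) = Σ c_n sin(nξ) exp(-2n² t)
  Matching w(ξ,0) = sin(3ξ) + 3sin(4ξ) term by term: c_3=1, c_4=3.
Hence w(ξ,t) = exp(-18t)sin(3ξ) + 3exp(-32t)sin(4ξ).
Transform back: u(ξ,t) = exp(t)w(ξ,t).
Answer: u(ξ, t) = exp(-17t)sin(3ξ) + 3exp(-31t)sin(4ξ)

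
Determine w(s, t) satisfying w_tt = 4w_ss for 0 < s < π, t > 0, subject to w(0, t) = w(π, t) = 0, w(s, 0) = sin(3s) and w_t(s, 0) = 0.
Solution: Separating variables: w = Σ [A_n cos(ω_n t) + B_n sin(ω_n t)] sin(ns), ω_n = 2n. From ICs: A_3=1.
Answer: w(s, t) = sin(3s)cos(6t)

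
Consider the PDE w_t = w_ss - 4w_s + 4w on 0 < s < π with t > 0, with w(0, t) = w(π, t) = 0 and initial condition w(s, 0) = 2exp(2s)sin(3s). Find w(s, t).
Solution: Substitute w = exp(2s)u.
Then w_s = exp(2s)(u_s + 2u), w_ss = exp(2s)(u_ss + 4u_s + 4u), w_t = exp(2s)u_t; substituting and dividing by exp(2s), the lower-order terms cancel: u_t = u_ss (standard heat equation).
Data for u: u(s,0) = exp(-2s)w(s,0) = 2sin(3s). The boundary conditions carry over: u(0,t) = u(π,t) = 0.
Separating variables: u = Σ c_n exp(-n²t) sin(ns). From u(s,0) = 2sin(3s): c_3=2.
So u(s,t) = 2exp(-9t)sin(3s), and w(s,t) = exp(2s)u(s,t).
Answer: w(s, t) = 2exp(2s)exp(-9t)sin(3s)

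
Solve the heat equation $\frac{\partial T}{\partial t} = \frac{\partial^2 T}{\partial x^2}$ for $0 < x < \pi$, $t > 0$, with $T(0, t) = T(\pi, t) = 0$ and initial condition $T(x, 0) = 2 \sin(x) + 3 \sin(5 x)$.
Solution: Using separation of variables $T = X(x)G(t)$:
Eigenfunctions: $\sin(nx)$, $n = 1, 2, 3, \ldots$
General solution: $T(x, t) = \sum c_n \sin(nx) e^{-n^2 t}$
Matching $T(x,0) = 2 \sin(x) + 3 \sin(5 x)$ term by term: $c_1=2, c_5=3$.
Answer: $T(x, t) = 2 e^{-t} \sin(x) + 3 e^{-25 t} \sin(5 x)$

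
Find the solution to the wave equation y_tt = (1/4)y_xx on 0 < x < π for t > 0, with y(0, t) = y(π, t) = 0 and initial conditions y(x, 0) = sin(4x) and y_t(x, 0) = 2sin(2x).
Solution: Using separation of variables y = X(x)T(t):
Eigenfunctions: sin(nx), n = 1, 2, 3, ...
General solution: y(x, t) = Σ [A_n cos(n t/2) + B_n sin(n t/2)] sin(nx)
From y(x,0) = sin(4x): A_4=1. From y_t(x,0) = 2sin(2x), using y_t(x,0) = Σ ω_n B_n sin(nx) with ω_n = n/2: B_2 = 2/1 = 2.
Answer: y(x, t) = 2sin(t)sin(2x) + sin(4x)cos(2t)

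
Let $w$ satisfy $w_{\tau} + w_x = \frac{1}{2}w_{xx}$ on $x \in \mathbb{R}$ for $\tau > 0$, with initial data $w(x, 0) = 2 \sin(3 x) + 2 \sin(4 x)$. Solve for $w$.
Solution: Change to a moving frame: let $\eta = x - \tau$, $\sigma = \tau$ and write $w(x,\tau) = u(\eta,\sigma)$.
By the chain rule $w_{\tau} = u_{\sigma} - u_{\eta}$, $w_x = u_{\eta}$, $w_{xx} = u_{\eta\eta}$.
Then $w_{\tau} + w_x = u_{\sigma}$: the advection term cancels and the PDE becomes the heat equation $u_{\sigma} = \frac{1}{2}u_{\eta\eta}$ on $\eta \in \mathbb{R}$.
Initial data: $u(\eta,0) = w(\eta,0) = 2 \sin(3 \eta) + 2 \sin(4 \eta)$.
On $\eta \in \mathbb{R}$ each mode satisfies $(\sin(n\eta))'' = -n^2 \sin(n\eta)$, so $e^{-n^2\sigma/2} \sin(n\eta)$ solves the heat equation; by superposition $u(\eta,\sigma) = \sum c_n e^{-n^2\sigma/2} \sin(n\eta)$.
Reading off the coefficients: $c_3=2, c_4=2$, so $u(\eta,\sigma) = 2 e^{-8 \sigma} \sin(4 \eta) + 2 e^{-9 \sigma/2} \sin(3 \eta)$.
Substituting back $\eta = x - \tau$, $\sigma = \tau$: $w(x,\tau) = u(x - \tau, \tau)$.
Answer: $w(x, \tau) = -2 e^{-8 \tau} \sin(4 \tau - 4 x) - 2 e^{-9 \tau/2} \sin(3 \tau - 3 x)$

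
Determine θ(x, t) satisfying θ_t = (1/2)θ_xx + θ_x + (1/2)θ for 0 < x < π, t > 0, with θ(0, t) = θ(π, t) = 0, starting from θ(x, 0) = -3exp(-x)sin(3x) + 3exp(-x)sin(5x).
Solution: Substitute θ = exp(-x)u.
Then θ_x = exp(-x)(u_x - u), θ_xx = exp(-x)(u_xx - 2u_x + u), θ_t = exp(-x)u_t; substituting and dividing by exp(-x), the lower-order terms cancel: u_t = (1/2)u_xx (standard heat equation).
Data for u: u(x,0) = exp(x)θ(x,0) = -3sin(3x) + 3sin(5x). The boundary conditions carry over: u(0,t) = u(π,t) = 0.
Separating variables: u = Σ c_n exp(-n²t/2) sin(nx). From u(x,0) = -3sin(3x) + 3sin(5x): c_3=-3, c_5=3.
So u(x,t) = -3exp(-9t/2)sin(3x) + 3exp(-25t/2)sin(5x), and θ(x,t) = exp(-x)u(x,t).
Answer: θ(x, t) = -3exp(-9t/2)exp(-x)sin(3x) + 3exp(-25t/2)exp(-x)sin(5x)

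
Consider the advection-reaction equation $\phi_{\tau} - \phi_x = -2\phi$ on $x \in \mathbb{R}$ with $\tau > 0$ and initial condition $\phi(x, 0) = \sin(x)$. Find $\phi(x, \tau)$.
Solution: Substitute $\phi = e^{-2\tau}u$, i.e. $u = e^{2\tau}\phi$.
By the product rule, $\phi_{\tau} = e^{-2\tau}(u_{\tau} - 2u)$, $\phi_x = e^{-2\tau}u_x$.
Substituting into the PDE and dividing by $e^{-2\tau}$: $u_{\tau} - 2u - u_x = -2u$.
The lower-order terms cancel, leaving the standard advection equation $u_{\tau} - u_x = 0$.
Initial data for $u$: $u(x,0) = \phi(x,0) = \sin(x)$.
Solve for $u$:
  By method of characteristics (waves move left with speed 1):
  Along characteristics $x + \tau =$ const, $u$ is constant, so $u(x,\tau) = f(x + \tau)$ with $f = u( \cdot , 0)$.
Hence $u(x,\tau) = \sin(x + \tau)$.
Transform back: $\phi(x,\tau) = e^{-2\tau}u(x,\tau)$.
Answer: $\phi(x, \tau) = e^{-2 \tau} \sin(\tau + x)$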